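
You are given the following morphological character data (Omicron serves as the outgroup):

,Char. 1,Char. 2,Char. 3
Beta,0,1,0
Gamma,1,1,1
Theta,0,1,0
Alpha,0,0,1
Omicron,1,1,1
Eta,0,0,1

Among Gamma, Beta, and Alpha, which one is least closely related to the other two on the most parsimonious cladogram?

Gamma

The outgroup has state '1' for every character, so '0' is the derived state throughout.
Char. 1 (derived state '0') is shared by Alpha, Beta, Eta, and Theta — a synapomorphy uniting that clade.
Only Alpha and Eta show the derived state '0' for Char. 2, supporting them as a clade.
Char. 3: derived state '0' in Beta and Theta only — synapomorphy for {Beta, Theta}.
Most parsimonious ingroup topology: (((Eta,Alpha),(Beta,Theta)),Gamma).
Beta and Alpha share a more recent common ancestor with each other than either does with Gamma, so Gamma is the least closely related of the three.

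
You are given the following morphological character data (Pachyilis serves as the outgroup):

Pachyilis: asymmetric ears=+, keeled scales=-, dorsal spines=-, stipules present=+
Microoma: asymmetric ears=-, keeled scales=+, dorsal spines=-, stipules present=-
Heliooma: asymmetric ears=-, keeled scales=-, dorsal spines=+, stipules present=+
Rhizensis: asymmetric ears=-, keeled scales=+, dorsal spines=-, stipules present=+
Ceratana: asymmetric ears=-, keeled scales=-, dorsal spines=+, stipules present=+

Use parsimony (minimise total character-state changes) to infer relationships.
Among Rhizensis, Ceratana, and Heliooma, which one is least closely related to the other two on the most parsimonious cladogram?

Rhizensis

Character polarity is set by the outgroup: the derived state is whichever differs from the outgroup's state, so for asymmetric ears, stipules present the derived state is '-', and for the remaining characters it is '+'.
asymmetric ears (derived state '-') is shared by all ingroup taxa — unites the whole ingroup.
Only Microoma and Rhizensis show the derived state '+' for keeled scales, supporting them as a clade.
dorsal spines (derived state '+') is shared by Ceratana and Heliooma — a synapomorphy uniting that clade.
stipules present (derived state '-') is unique to Microoma (autapomorphy; uninformative for grouping).
Most parsimonious ingroup topology: ((Microoma,Rhizensis),(Heliooma,Ceratana)).
Ceratana and Heliooma share a more recent common ancestor with each other than either does with Rhizensis, so Rhizensis is the least closely related of the three.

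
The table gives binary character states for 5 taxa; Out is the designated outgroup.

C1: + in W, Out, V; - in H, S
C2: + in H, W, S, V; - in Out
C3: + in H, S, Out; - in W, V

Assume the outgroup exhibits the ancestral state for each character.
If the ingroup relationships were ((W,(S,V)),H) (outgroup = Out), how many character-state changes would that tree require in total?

Map each character onto ((W,(S,V)),H) (rooted by Out) and count the minimum state changes it requires (Fitch parsimony):
C1: 2; C2: 1; C3: 2.
Total tree length = 5.

5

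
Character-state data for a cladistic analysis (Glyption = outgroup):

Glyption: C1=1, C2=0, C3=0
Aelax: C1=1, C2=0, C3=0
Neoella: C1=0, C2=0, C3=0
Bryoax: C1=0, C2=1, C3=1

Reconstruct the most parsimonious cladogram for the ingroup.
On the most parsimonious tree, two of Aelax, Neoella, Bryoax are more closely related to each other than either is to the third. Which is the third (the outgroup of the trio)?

Aelax

Character polarity is set by the outgroup: the derived state is whichever differs from the outgroup's state, so for C1 the derived state is '0', and for the remaining characters it is '1'.
C1 (derived state '0') is shared by Bryoax and Neoella — a synapomorphy uniting that clade.
C2 (derived state '1') is unique to Bryoax (autapomorphy; uninformative for grouping).
C3: derived state '1' in Bryoax only — an autapomorphy, so it tells us nothing about relationships among taxa.
Most parsimonious ingroup topology: (Aelax,(Neoella,Bryoax)).
Bryoax and Neoella share a more recent common ancestor with each other than either does with Aelax, so Aelax is the least closely related of the three.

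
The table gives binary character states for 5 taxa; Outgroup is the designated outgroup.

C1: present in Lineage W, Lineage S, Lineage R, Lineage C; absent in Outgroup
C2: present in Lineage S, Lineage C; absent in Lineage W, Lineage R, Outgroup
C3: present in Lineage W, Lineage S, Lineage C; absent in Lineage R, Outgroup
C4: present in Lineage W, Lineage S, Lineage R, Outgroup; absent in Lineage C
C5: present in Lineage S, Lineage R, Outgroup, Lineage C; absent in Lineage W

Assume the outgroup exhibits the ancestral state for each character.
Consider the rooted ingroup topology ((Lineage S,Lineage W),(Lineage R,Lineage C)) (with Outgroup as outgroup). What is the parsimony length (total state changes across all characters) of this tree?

Map each character onto ((Lineage S,Lineage W),(Lineage R,Lineage C)) (rooted by Outgroup) and count the minimum state changes it requires (Fitch parsimony):
C1: 1; C2: 2; C3: 2; C4: 1; C5: 1.
Total tree length = 7.

7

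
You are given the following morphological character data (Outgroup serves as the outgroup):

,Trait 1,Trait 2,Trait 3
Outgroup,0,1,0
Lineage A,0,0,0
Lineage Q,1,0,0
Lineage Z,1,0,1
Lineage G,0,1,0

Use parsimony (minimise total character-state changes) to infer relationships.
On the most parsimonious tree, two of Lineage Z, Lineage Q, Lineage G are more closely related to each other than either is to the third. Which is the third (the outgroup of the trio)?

Character polarity is set by the outgroup: the derived state is whichever differs from the outgroup's state, so for Trait 2 the derived state is '0', and for the remaining characters it is '1'.
Trait 1 (derived state '1') is shared by Lineage Q and Lineage Z — a synapomorphy uniting that clade.
Trait 2 (derived state '0') is shared by Lineage A, Lineage Q, and Lineage Z — a synapomorphy uniting that clade.
Trait 3 (derived state '1') is unique to Lineage Z (autapomorphy; uninformative for grouping).
Most parsimonious ingroup topology: ((Lineage A,(Lineage Q,Lineage Z)),Lineage G).
Lineage Z and Lineage Q share a more recent common ancestor with each other than either does with Lineage G, so Lineage G is the least closely related of the three.

Lineage G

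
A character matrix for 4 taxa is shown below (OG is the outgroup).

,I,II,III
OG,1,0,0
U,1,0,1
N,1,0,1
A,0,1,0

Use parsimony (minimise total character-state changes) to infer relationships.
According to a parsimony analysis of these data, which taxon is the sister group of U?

N

Character polarity is set by the outgroup: the derived state is whichever differs from the outgroup's state, so for I the derived state is '0', and for the remaining characters it is '1'.
I: derived state '0' in A only — an autapomorphy, so it tells us nothing about relationships among taxa.
II (derived state '1') is unique to A (autapomorphy; uninformative for grouping).
III (derived state '1') is shared by N and U — a synapomorphy uniting that clade.
Most parsimonious ingroup topology: ((U,N),A).
U and N form a cherry on this tree, so they are sister taxa.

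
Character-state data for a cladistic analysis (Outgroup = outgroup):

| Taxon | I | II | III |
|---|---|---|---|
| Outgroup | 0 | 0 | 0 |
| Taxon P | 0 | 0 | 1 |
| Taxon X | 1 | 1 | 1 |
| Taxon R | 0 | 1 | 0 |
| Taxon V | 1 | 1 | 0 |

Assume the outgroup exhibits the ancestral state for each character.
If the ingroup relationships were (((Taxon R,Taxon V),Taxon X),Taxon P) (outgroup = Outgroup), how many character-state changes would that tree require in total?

5

Map each character onto (((Taxon R,Taxon V),Taxon X),Taxon P) (rooted by Outgroup) and count the minimum state changes it requires (Fitch parsimony):
I: 2; II: 1; III: 2.
Total tree length = 5.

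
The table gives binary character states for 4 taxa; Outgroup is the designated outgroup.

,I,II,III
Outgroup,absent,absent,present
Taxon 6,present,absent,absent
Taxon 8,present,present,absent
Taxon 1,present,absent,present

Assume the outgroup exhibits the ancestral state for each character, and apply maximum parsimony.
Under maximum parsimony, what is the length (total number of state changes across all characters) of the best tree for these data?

3

Character polarity is set by the outgroup: the derived state is whichever differs from the outgroup's state, so for III the derived state is 'absent', and for the remaining characters it is 'present'.
All ingroup taxa share the derived state 'present' for I; it defines the ingroup but does not resolve relationships within it.
II (derived state 'present') is unique to Taxon 8 (autapomorphy; uninformative for grouping).
III: derived state 'absent' in Taxon 6 and Taxon 8 only — synapomorphy for {Taxon 6, Taxon 8}.
Most parsimonious ingroup topology: ((Taxon 6,Taxon 8),Taxon 1).
Changes per character on this tree: I: 1; II: 1; III: 1.
Total = 3.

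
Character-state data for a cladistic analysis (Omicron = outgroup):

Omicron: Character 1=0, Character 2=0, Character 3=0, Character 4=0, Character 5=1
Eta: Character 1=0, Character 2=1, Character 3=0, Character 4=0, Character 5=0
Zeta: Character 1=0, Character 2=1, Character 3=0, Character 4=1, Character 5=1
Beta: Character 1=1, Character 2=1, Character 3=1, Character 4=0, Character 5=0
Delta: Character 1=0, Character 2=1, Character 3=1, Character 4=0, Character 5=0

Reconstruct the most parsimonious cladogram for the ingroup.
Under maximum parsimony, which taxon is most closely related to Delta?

Beta

Character polarity is set by the outgroup: the derived state is whichever differs from the outgroup's state, so for Character 5 the derived state is '0', and for the remaining characters it is '1'.
Character 1: derived state '1' in Beta only — an autapomorphy, so it tells us nothing about relationships among taxa.
Character 2 (derived state '1') is shared by all ingroup taxa — unites the whole ingroup.
Only Beta and Delta show the derived state '1' for Character 3, supporting them as a clade.
Character 4 (derived state '1') is unique to Zeta (autapomorphy; uninformative for grouping).
Only Beta, Delta, and Eta show the derived state '0' for Character 5, supporting them as a clade.
Most parsimonious ingroup topology: ((Eta,(Beta,Delta)),Zeta).
Delta and Beta form a cherry on this tree, so they are sister taxa.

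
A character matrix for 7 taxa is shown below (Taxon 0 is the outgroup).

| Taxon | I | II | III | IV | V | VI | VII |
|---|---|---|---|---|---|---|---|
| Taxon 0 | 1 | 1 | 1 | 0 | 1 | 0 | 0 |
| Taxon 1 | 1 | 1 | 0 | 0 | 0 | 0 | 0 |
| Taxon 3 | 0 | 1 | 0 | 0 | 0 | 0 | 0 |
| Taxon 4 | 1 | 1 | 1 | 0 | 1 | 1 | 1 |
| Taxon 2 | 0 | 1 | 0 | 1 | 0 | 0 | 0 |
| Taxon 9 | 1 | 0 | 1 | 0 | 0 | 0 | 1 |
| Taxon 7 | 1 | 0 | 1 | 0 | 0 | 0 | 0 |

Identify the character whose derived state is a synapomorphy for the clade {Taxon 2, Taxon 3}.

I

Character polarity is set by the outgroup: the derived state is whichever differs from the outgroup's state, so for I, II, III, V the derived state is '0', and for the remaining characters it is '1'.
I: derived state '0' in Taxon 2 and Taxon 3 only — synapomorphy for {Taxon 2, Taxon 3}.
II (derived state '0') is shared by Taxon 7 and Taxon 9 — a synapomorphy uniting that clade.
III: derived state '0' in Taxon 1, Taxon 2, and Taxon 3 only — synapomorphy for {Taxon 1, Taxon 2, Taxon 3}.
IV: derived state '1' in Taxon 2 only — an autapomorphy, so it tells us nothing about relationships among taxa.
Only Taxon 1, Taxon 2, Taxon 3, Taxon 7, and Taxon 9 show the derived state '0' for V, supporting them as a clade.
VI: derived state '1' in Taxon 4 only — an autapomorphy, so it tells us nothing about relationships among taxa.
VII (state '1') occurs in Taxon 4 and Taxon 9 but conflicts with the nesting implied by the other characters — most parsimoniously interpreted as homoplasy.
Most parsimonious ingroup topology: (((Taxon 1,(Taxon 3,Taxon 2)),(Taxon 9,Taxon 7)),Taxon 4).
The clade {Taxon 2, Taxon 3} is supported by I: its derived state '0' occurs in exactly those taxa and in no other taxon (including the outgroup).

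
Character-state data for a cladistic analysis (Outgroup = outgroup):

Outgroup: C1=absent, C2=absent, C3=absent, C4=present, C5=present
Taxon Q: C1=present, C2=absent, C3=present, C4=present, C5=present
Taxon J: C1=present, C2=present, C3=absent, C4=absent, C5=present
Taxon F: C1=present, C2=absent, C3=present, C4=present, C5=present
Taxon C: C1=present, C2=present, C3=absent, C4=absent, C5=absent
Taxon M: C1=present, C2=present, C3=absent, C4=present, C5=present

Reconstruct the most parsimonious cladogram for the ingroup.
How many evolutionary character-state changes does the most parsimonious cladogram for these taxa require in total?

5

Character polarity is set by the outgroup: the derived state is whichever differs from the outgroup's state, so for C4, C5 the derived state is 'absent', and for the remaining characters it is 'present'.
All ingroup taxa share the derived state 'present' for C1; it defines the ingroup but does not resolve relationships within it.
C2 (derived state 'present') is shared by Taxon C, Taxon J, and Taxon M — a synapomorphy uniting that clade.
C3: derived state 'present' in Taxon F and Taxon Q only — synapomorphy for {Taxon F, Taxon Q}.
C4: derived state 'absent' in Taxon C and Taxon J only — synapomorphy for {Taxon C, Taxon J}.
C5: derived state 'absent' in Taxon C only — an autapomorphy, so it tells us nothing about relationships among taxa.
Most parsimonious ingroup topology: ((Taxon Q,Taxon F),((Taxon J,Taxon C),Taxon M)).
Changes per character on this tree: C1: 1; C2: 1; C3: 1; C4: 1; C5: 1.
Total = 5.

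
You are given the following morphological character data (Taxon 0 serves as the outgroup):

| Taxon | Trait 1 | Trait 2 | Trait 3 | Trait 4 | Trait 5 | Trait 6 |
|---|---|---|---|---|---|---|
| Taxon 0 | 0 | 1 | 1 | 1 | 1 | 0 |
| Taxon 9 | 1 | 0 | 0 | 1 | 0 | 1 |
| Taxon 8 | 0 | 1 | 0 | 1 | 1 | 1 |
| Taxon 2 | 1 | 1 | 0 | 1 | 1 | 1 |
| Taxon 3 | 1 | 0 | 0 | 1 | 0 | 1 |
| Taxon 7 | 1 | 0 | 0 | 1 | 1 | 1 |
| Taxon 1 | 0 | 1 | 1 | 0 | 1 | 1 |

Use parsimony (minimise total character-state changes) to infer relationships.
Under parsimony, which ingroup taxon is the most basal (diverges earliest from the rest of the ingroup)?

Character polarity is set by the outgroup: the derived state is whichever differs from the outgroup's state, so for Trait 2, Trait 3, Trait 4, Trait 5 the derived state is '0', and for the remaining characters it is '1'.
Trait 1 (derived state '1') is shared by Taxon 2, Taxon 3, Taxon 7, and Taxon 9 — a synapomorphy uniting that clade.
Trait 2: derived state '0' in Taxon 3, Taxon 7, and Taxon 9 only — synapomorphy for {Taxon 3, Taxon 7, Taxon 9}.
Only Taxon 2, Taxon 3, Taxon 7, Taxon 8, and Taxon 9 show the derived state '0' for Trait 3, supporting them as a clade.
Trait 4: derived state '0' in Taxon 1 only — an autapomorphy, so it tells us nothing about relationships among taxa.
Trait 5 (derived state '0') is shared by Taxon 3 and Taxon 9 — a synapomorphy uniting that clade.
All ingroup taxa share the derived state '1' for Trait 6; it defines the ingroup but does not resolve relationships within it.
Most parsimonious ingroup topology: (((((Taxon 9,Taxon 3),Taxon 7),Taxon 2),Taxon 8),Taxon 1).
Taxon 1 is sister to the clade containing all other ingroup taxa, so it is the earliest-diverging (most basal) ingroup lineage.

Taxon 1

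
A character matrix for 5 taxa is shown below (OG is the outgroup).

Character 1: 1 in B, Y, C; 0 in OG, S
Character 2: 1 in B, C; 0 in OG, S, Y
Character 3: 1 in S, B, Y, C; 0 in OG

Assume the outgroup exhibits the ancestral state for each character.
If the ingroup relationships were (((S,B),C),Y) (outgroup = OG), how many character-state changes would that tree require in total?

Map each character onto (((S,B),C),Y) (rooted by OG) and count the minimum state changes it requires (Fitch parsimony):
Character 1: 2; Character 2: 2; Character 3: 1.
Total tree length = 5.

5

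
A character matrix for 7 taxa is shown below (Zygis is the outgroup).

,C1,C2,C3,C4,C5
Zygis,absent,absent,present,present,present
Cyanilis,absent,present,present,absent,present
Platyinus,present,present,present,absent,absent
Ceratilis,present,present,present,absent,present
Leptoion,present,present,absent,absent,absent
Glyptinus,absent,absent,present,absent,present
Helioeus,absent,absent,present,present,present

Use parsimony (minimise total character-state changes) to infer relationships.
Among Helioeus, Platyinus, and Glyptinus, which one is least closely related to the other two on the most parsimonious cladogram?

Helioeus

Character polarity is set by the outgroup: the derived state is whichever differs from the outgroup's state, so for C3, C4, C5 the derived state is 'absent', and for the remaining characters it is 'present'.
C1 (derived state 'present') is shared by Ceratilis, Leptoion, and Platyinus — a synapomorphy uniting that clade.
C2: derived state 'present' in Ceratilis, Cyanilis, Leptoion, and Platyinus only — synapomorphy for {Ceratilis, Cyanilis, Leptoion, Platyinus}.
C3 (derived state 'absent') is unique to Leptoion (autapomorphy; uninformative for grouping).
C4: derived state 'absent' in Ceratilis, Cyanilis, Glyptinus, Leptoion, and Platyinus only — synapomorphy for {Ceratilis, Cyanilis, Glyptinus, Leptoion, Platyinus}.
C5 (derived state 'absent') is shared by Leptoion and Platyinus — a synapomorphy uniting that clade.
Most parsimonious ingroup topology: (((Cyanilis,((Platyinus,Leptoion),Ceratilis)),Glyptinus),Helioeus).
Platyinus and Glyptinus share a more recent common ancestor with each other than either does with Helioeus, so Helioeus is the least closely related of the three.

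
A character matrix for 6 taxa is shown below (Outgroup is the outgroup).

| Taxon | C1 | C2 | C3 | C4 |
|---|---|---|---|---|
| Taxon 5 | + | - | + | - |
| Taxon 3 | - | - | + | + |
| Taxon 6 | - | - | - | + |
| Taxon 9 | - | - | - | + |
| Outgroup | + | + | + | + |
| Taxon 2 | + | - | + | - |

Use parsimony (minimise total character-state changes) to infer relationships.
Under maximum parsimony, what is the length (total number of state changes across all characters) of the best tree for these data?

4

The outgroup has state '+' for every character, so '-' is the derived state throughout.
C1 (derived state '-') is shared by Taxon 3, Taxon 6, and Taxon 9 — a synapomorphy uniting that clade.
All ingroup taxa share the derived state '-' for C2; it defines the ingroup but does not resolve relationships within it.
C3: derived state '-' in Taxon 6 and Taxon 9 only — synapomorphy for {Taxon 6, Taxon 9}.
C4: derived state '-' in Taxon 2 and Taxon 5 only — synapomorphy for {Taxon 2, Taxon 5}.
Most parsimonious ingroup topology: ((Taxon 5,Taxon 2),(Taxon 3,(Taxon 9,Taxon 6))).
Changes per character on this tree: C1: 1; C2: 1; C3: 1; C4: 1.
Total = 4.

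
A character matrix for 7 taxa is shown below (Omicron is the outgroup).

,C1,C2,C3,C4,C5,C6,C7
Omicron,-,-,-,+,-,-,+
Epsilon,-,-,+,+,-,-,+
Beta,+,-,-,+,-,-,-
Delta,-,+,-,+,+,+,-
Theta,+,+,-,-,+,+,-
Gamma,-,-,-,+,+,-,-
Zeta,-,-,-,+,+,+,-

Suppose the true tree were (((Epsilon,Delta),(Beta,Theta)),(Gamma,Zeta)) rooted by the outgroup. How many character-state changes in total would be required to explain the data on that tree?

13

Map each character onto (((Epsilon,Delta),(Beta,Theta)),(Gamma,Zeta)) (rooted by Omicron) and count the minimum state changes it requires (Fitch parsimony):
C1: 1; C2: 2; C3: 1; C4: 1; C5: 3; C6: 3; C7: 2.
Total tree length = 13.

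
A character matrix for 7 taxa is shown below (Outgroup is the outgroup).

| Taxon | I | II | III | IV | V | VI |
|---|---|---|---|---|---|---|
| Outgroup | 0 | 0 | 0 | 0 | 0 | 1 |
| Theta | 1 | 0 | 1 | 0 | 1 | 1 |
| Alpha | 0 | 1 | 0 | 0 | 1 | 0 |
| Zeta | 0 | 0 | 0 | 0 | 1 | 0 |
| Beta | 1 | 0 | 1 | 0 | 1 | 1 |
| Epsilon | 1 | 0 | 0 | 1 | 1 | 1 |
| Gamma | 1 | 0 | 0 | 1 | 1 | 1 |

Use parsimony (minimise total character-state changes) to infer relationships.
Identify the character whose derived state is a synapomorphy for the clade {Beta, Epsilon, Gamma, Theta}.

Character polarity is set by the outgroup: the derived state is whichever differs from the outgroup's state, so for VI the derived state is '0', and for the remaining characters it is '1'.
Only Beta, Epsilon, Gamma, and Theta show the derived state '1' for I, supporting them as a clade.
II: derived state '1' in Alpha only — an autapomorphy, so it tells us nothing about relationships among taxa.
Only Beta and Theta show the derived state '1' for III, supporting them as a clade.
IV (derived state '1') is shared by Epsilon and Gamma — a synapomorphy uniting that clade.
All ingroup taxa share the derived state '1' for V; it defines the ingroup but does not resolve relationships within it.
Only Alpha and Zeta show the derived state '0' for VI, supporting them as a clade.
Most parsimonious ingroup topology: (((Theta,Beta),(Epsilon,Gamma)),(Alpha,Zeta)).
The clade {Beta, Epsilon, Gamma, Theta} is supported by I: its derived state '1' occurs in exactly those taxa and in no other taxon (including the outgroup).

I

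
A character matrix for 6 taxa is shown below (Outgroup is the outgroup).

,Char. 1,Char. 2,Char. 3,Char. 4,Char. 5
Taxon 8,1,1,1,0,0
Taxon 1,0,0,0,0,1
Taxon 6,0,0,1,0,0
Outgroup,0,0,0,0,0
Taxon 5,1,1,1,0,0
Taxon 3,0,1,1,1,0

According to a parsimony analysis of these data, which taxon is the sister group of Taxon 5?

The outgroup has state '0' for every character, so '1' is the derived state throughout.
Only Taxon 5 and Taxon 8 show the derived state '1' for Char. 1, supporting them as a clade.
Only Taxon 3, Taxon 5, and Taxon 8 show the derived state '1' for Char. 2, supporting them as a clade.
Char. 3: derived state '1' in Taxon 3, Taxon 5, Taxon 6, and Taxon 8 only — synapomorphy for {Taxon 3, Taxon 5, Taxon 6, Taxon 8}.
Char. 4 (derived state '1') is unique to Taxon 3 (autapomorphy; uninformative for grouping).
Char. 5 (derived state '1') is unique to Taxon 1 (autapomorphy; uninformative for grouping).
Most parsimonious ingroup topology: ((((Taxon 8,Taxon 5),Taxon 3),Taxon 6),Taxon 1).
Taxon 5 and Taxon 8 form a cherry on this tree, so they are sister taxa.

Taxon 8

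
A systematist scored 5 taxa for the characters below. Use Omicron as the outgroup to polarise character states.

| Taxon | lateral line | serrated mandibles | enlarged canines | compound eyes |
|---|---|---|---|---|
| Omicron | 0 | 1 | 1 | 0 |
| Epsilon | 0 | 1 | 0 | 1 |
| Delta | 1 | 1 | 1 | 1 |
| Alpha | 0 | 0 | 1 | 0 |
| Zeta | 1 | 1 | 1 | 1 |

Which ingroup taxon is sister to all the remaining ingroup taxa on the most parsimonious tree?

Character polarity is set by the outgroup: the derived state is whichever differs from the outgroup's state, so for serrated mandibles, enlarged canines the derived state is '0', and for the remaining characters it is '1'.
lateral line (derived state '1') is shared by Delta and Zeta — a synapomorphy uniting that clade.
serrated mandibles (derived state '0') is unique to Alpha (autapomorphy; uninformative for grouping).
enlarged canines: derived state '0' in Epsilon only — an autapomorphy, so it tells us nothing about relationships among taxa.
Only Delta, Epsilon, and Zeta show the derived state '1' for compound eyes, supporting them as a clade.
Most parsimonious ingroup topology: ((Epsilon,(Delta,Zeta)),Alpha).
Alpha is sister to the clade containing all other ingroup taxa, so it is the earliest-diverging (most basal) ingroup lineage.

Alpha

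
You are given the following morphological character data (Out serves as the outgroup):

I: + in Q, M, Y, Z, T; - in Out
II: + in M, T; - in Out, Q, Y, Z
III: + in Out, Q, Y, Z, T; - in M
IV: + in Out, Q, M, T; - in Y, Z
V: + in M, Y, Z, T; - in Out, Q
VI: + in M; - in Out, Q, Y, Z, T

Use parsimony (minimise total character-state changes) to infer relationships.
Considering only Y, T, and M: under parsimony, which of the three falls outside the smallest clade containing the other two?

Character polarity is set by the outgroup: the derived state is whichever differs from the outgroup's state, so for III, IV the derived state is '-', and for the remaining characters it is '+'.
All ingroup taxa share the derived state '+' for I; it defines the ingroup but does not resolve relationships within it.
II (derived state '+') is shared by M and T — a synapomorphy uniting that clade.
III (derived state '-') is unique to M (autapomorphy; uninformative for grouping).
IV: derived state '-' in Y and Z only — synapomorphy for {Y, Z}.
V: derived state '+' in M, T, Y, and Z only — synapomorphy for {M, T, Y, Z}.
VI (derived state '+') is unique to M (autapomorphy; uninformative for grouping).
Most parsimonious ingroup topology: (Q,((M,T),(Y,Z))).
T and M share a more recent common ancestor with each other than either does with Y, so Y is the least closely related of the three.

Y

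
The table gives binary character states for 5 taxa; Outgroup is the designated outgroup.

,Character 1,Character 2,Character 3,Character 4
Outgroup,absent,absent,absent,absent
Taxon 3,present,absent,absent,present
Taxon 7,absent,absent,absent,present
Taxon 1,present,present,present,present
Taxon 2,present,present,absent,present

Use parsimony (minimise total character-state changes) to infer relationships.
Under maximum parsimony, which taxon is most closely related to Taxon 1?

Taxon 2

The outgroup has state 'absent' for every character, so 'present' is the derived state throughout.
Character 1 (derived state 'present') is shared by Taxon 1, Taxon 2, and Taxon 3 — a synapomorphy uniting that clade.
Character 2 (derived state 'present') is shared by Taxon 1 and Taxon 2 — a synapomorphy uniting that clade.
Character 3: derived state 'present' in Taxon 1 only — an autapomorphy, so it tells us nothing about relationships among taxa.
Character 4 (derived state 'present') is shared by all ingroup taxa — unites the whole ingroup.
Most parsimonious ingroup topology: ((Taxon 3,(Taxon 1,Taxon 2)),Taxon 7).
Taxon 1 and Taxon 2 form a cherry on this tree, so they are sister taxa.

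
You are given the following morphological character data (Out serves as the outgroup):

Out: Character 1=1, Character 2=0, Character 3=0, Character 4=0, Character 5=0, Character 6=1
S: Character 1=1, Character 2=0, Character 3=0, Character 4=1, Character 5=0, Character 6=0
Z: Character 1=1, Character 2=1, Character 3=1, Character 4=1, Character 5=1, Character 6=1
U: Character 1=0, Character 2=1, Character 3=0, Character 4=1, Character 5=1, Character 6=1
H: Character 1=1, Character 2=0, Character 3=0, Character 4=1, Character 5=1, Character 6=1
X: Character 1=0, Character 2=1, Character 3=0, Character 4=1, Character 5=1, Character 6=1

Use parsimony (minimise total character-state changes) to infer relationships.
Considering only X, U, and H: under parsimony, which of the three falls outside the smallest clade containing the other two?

Character polarity is set by the outgroup: the derived state is whichever differs from the outgroup's state, so for Character 1, Character 6 the derived state is '0', and for the remaining characters it is '1'.
Character 1: derived state '0' in U and X only — synapomorphy for {U, X}.
Character 2 (derived state '1') is shared by U, X, and Z — a synapomorphy uniting that clade.
Character 3: derived state '1' in Z only — an autapomorphy, so it tells us nothing about relationships among taxa.
All ingroup taxa share the derived state '1' for Character 4; it defines the ingroup but does not resolve relationships within it.
Character 5: derived state '1' in H, U, X, and Z only — synapomorphy for {H, U, X, Z}.
Character 6: derived state '0' in S only — an autapomorphy, so it tells us nothing about relationships among taxa.
Most parsimonious ingroup topology: (S,((Z,(U,X)),H)).
X and U share a more recent common ancestor with each other than either does with H, so H is the least closely related of the three.

H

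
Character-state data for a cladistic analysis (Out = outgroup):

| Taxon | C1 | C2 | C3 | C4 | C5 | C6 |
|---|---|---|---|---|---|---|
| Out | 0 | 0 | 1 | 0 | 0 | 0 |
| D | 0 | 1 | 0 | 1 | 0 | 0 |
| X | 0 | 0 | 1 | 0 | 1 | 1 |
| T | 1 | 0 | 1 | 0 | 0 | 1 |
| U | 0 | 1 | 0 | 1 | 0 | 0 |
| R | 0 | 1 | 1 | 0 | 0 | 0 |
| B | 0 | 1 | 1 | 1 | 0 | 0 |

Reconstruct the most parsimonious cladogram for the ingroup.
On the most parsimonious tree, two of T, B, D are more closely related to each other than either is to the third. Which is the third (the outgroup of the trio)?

T

Character polarity is set by the outgroup: the derived state is whichever differs from the outgroup's state, so for C3 the derived state is '0', and for the remaining characters it is '1'.
C1: derived state '1' in T only — an autapomorphy, so it tells us nothing about relationships among taxa.
C2 (derived state '1') is shared by B, D, R, and U — a synapomorphy uniting that clade.
C3: derived state '0' in D and U only — synapomorphy for {D, U}.
C4: derived state '1' in B, D, and U only — synapomorphy for {B, D, U}.
C5: derived state '1' in X only — an autapomorphy, so it tells us nothing about relationships among taxa.
C6 (derived state '1') is shared by T and X — a synapomorphy uniting that clade.
Most parsimonious ingroup topology: ((((D,U),B),R),(X,T)).
B and D share a more recent common ancestor with each other than either does with T, so T is the least closely related of the three.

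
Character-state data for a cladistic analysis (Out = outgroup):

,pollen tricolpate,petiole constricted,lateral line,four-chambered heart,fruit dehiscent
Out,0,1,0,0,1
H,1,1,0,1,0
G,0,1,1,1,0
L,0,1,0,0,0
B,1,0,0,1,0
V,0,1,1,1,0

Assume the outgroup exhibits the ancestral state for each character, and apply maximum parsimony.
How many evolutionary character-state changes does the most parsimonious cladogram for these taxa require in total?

Character polarity is set by the outgroup: the derived state is whichever differs from the outgroup's state, so for petiole constricted, fruit dehiscent the derived state is '0', and for the remaining characters it is '1'.
pollen tricolpate (derived state '1') is shared by B and H — a synapomorphy uniting that clade.
petiole constricted (derived state '0') is unique to B (autapomorphy; uninformative for grouping).
Only G and V show the derived state '1' for lateral line, supporting them as a clade.
Only B, G, H, and V show the derived state '1' for four-chambered heart, supporting them as a clade.
All ingroup taxa share the derived state '0' for fruit dehiscent; it defines the ingroup but does not resolve relationships within it.
Most parsimonious ingroup topology: (((H,B),(G,V)),L).
Changes per character on this tree: pollen tricolpate: 1; petiole constricted: 1; lateral line: 1; four-chambered heart: 1; fruit dehiscent: 1.
Total = 5.

5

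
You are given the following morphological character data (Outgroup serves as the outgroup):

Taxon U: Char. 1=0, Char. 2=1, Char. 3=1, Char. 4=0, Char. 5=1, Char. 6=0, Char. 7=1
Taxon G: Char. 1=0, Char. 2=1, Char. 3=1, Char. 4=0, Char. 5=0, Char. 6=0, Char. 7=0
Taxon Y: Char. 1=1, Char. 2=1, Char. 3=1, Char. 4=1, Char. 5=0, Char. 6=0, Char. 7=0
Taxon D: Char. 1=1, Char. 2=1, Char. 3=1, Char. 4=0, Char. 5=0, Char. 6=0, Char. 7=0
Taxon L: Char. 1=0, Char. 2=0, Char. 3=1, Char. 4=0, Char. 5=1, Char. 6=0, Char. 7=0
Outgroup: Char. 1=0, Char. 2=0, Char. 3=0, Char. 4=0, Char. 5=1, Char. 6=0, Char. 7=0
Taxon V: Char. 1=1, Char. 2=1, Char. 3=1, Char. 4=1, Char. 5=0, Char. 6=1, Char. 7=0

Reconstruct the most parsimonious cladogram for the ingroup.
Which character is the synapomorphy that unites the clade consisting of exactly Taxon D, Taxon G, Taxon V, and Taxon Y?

Char. 5

Character polarity is set by the outgroup: the derived state is whichever differs from the outgroup's state, so for Char. 5 the derived state is '0', and for the remaining characters it is '1'.
Char. 1 (derived state '1') is shared by Taxon D, Taxon V, and Taxon Y — a synapomorphy uniting that clade.
Char. 2: derived state '1' in Taxon D, Taxon G, Taxon U, Taxon V, and Taxon Y only — synapomorphy for {Taxon D, Taxon G, Taxon U, Taxon V, Taxon Y}.
Char. 3 (derived state '1') is shared by all ingroup taxa — unites the whole ingroup.
Char. 4 (derived state '1') is shared by Taxon V and Taxon Y — a synapomorphy uniting that clade.
Char. 5: derived state '0' in Taxon D, Taxon G, Taxon V, and Taxon Y only — synapomorphy for {Taxon D, Taxon G, Taxon V, Taxon Y}.
Char. 6 (derived state '1') is unique to Taxon V (autapomorphy; uninformative for grouping).
Char. 7 (derived state '1') is unique to Taxon U (autapomorphy; uninformative for grouping).
Most parsimonious ingroup topology: (((((Taxon Y,Taxon V),Taxon D),Taxon G),Taxon U),Taxon L).
The clade {Taxon D, Taxon G, Taxon V, Taxon Y} is supported by Char. 5: its derived state '0' occurs in exactly those taxa and in no other taxon (including the outgroup).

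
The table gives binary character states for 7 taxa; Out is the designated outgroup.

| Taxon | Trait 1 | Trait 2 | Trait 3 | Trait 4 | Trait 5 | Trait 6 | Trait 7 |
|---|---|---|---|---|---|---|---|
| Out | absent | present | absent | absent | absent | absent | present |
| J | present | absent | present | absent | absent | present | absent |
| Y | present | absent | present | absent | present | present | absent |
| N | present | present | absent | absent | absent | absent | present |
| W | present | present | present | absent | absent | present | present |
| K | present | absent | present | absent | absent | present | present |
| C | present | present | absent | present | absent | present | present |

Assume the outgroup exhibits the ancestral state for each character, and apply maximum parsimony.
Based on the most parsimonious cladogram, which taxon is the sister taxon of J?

Character polarity is set by the outgroup: the derived state is whichever differs from the outgroup's state, so for Trait 2, Trait 7 the derived state is 'absent', and for the remaining characters it is 'present'.
All ingroup taxa share the derived state 'present' for Trait 1; it defines the ingroup but does not resolve relationships within it.
Trait 2 (derived state 'absent') is shared by J, K, and Y — a synapomorphy uniting that clade.
Trait 3: derived state 'present' in J, K, W, and Y only — synapomorphy for {J, K, W, Y}.
Trait 4: derived state 'present' in C only — an autapomorphy, so it tells us nothing about relationships among taxa.
Trait 5 (derived state 'present') is unique to Y (autapomorphy; uninformative for grouping).
Only C, J, K, W, and Y show the derived state 'present' for Trait 6, supporting them as a clade.
Trait 7: derived state 'absent' in J and Y only — synapomorphy for {J, Y}.
Most parsimonious ingroup topology: (((((J,Y),K),W),C),N).
J and Y form a cherry on this tree, so they are sister taxa.

Y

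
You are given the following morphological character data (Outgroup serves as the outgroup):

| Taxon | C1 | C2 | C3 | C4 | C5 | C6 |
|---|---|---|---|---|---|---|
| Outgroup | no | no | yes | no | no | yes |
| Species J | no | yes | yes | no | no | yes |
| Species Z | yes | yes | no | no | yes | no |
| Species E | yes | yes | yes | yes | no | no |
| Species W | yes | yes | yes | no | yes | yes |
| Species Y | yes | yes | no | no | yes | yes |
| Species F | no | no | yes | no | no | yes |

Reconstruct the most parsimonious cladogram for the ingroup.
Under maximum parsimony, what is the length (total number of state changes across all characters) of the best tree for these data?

Character polarity is set by the outgroup: the derived state is whichever differs from the outgroup's state, so for C3, C6 the derived state is 'no', and for the remaining characters it is 'yes'.
C1 (derived state 'yes') is shared by Species E, Species W, Species Y, and Species Z — a synapomorphy uniting that clade.
C2 (derived state 'yes') is shared by Species E, Species J, Species W, Species Y, and Species Z — a synapomorphy uniting that clade.
C3: derived state 'no' in Species Y and Species Z only — synapomorphy for {Species Y, Species Z}.
C4: derived state 'yes' in Species E only — an autapomorphy, so it tells us nothing about relationships among taxa.
C5: derived state 'yes' in Species W, Species Y, and Species Z only — synapomorphy for {Species W, Species Y, Species Z}.
C6 (state 'no') occurs in Species E and Species Z but conflicts with the nesting implied by the other characters — most parsimoniously interpreted as homoplasy.
Most parsimonious ingroup topology: ((Species J,(((Species Z,Species Y),Species W),Species E)),Species F).
Changes per character on this tree: C1: 1; C2: 1; C3: 1; C4: 1; C5: 1; C6: 2.
Total = 7.

7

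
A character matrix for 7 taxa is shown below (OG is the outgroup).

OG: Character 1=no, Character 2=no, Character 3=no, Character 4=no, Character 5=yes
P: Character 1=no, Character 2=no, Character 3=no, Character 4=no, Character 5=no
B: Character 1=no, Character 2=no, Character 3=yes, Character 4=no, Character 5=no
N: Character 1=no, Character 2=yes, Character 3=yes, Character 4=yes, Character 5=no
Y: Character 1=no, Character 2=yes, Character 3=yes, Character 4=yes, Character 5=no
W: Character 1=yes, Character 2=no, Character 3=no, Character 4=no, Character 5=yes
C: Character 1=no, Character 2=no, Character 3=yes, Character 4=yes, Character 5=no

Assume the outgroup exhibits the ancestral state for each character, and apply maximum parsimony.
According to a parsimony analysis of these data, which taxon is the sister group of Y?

Character polarity is set by the outgroup: the derived state is whichever differs from the outgroup's state, so for Character 5 the derived state is 'no', and for the remaining characters it is 'yes'.
Character 1: derived state 'yes' in W only — an autapomorphy, so it tells us nothing about relationships among taxa.
Character 2: derived state 'yes' in N and Y only — synapomorphy for {N, Y}.
Only B, C, N, and Y show the derived state 'yes' for Character 3, supporting them as a clade.
Character 4: derived state 'yes' in C, N, and Y only — synapomorphy for {C, N, Y}.
Only B, C, N, P, and Y show the derived state 'no' for Character 5, supporting them as a clade.
Most parsimonious ingroup topology: ((P,(B,((N,Y),C))),W).
Y and N form a cherry on this tree, so they are sister taxa.

N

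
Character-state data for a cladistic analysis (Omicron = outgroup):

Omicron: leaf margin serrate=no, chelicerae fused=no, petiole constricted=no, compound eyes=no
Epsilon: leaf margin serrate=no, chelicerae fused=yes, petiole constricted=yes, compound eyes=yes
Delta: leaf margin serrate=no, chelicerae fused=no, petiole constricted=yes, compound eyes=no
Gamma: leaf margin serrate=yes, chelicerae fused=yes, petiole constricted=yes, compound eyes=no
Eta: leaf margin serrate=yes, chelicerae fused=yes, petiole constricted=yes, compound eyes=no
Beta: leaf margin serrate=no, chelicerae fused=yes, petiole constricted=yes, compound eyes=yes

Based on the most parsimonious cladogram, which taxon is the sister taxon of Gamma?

The outgroup has state 'no' for every character, so 'yes' is the derived state throughout.
Only Eta and Gamma show the derived state 'yes' for leaf margin serrate, supporting them as a clade.
chelicerae fused (derived state 'yes') is shared by Beta, Epsilon, Eta, and Gamma — a synapomorphy uniting that clade.
petiole constricted (derived state 'yes') is shared by all ingroup taxa — unites the whole ingroup.
Only Beta and Epsilon show the derived state 'yes' for compound eyes, supporting them as a clade.
Most parsimonious ingroup topology: (((Epsilon,Beta),(Gamma,Eta)),Delta).
Gamma and Eta form a cherry on this tree, so they are sister taxa.

Eta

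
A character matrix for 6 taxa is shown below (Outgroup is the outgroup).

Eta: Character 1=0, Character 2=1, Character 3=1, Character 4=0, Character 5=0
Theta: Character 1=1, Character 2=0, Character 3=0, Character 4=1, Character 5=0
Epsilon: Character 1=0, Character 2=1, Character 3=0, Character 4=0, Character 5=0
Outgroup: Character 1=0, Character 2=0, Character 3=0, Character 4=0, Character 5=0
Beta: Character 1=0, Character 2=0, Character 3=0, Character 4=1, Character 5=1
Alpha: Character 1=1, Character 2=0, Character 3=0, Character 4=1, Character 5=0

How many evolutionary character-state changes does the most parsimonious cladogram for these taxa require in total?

5

The outgroup has state '0' for every character, so '1' is the derived state throughout.
Character 1 (derived state '1') is shared by Alpha and Theta — a synapomorphy uniting that clade.
Character 2: derived state '1' in Epsilon and Eta only — synapomorphy for {Epsilon, Eta}.
Character 3 (derived state '1') is unique to Eta (autapomorphy; uninformative for grouping).
Character 4: derived state '1' in Alpha, Beta, and Theta only — synapomorphy for {Alpha, Beta, Theta}.
Character 5 (derived state '1') is unique to Beta (autapomorphy; uninformative for grouping).
Most parsimonious ingroup topology: ((Eta,Epsilon),((Alpha,Theta),Beta)).
Changes per character on this tree: Character 1: 1; Character 2: 1; Character 3: 1; Character 4: 1; Character 5: 1.
Total = 5.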